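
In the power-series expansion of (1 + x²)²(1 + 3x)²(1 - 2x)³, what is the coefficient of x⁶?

(1 + x²)² has coefficients 1,0,2,0,1 for degrees 0…4.
(1 + 3x)² has coefficients 1,6,9,0,0,0,0 for degrees 0…6.
Finally multiplying by (1 - 2x)³, the product of all factors after the first has coefficients 1,0,-15,10,60,-72,0 for degrees 0…6.
[x⁶] = 1·0 + 2·60 + 1·(-15) = 105.

105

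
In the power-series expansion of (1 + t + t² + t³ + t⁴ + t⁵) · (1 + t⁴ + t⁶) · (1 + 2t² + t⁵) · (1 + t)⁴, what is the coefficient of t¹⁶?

(1 + t + t² + t³ + t⁴ + t⁵) has coefficients 1,1,1,1,1,1 for degrees 0…5.
(1 + t⁴ + t⁶) has coefficients 1,0,0,0,1,0,1,0,0,0,0,0,0,0,0,0,0 for degrees 0…16.
Multiplying by (1 + 2t² + t⁵) gives running coefficients 1,0,2,0,1,1,3,0,2,1,0,1,0,0,0,0,0 for degrees 0…16.
Finally multiplying by (1 + t)⁴, the product of all factors after the first has coefficients 1,4,8,12,14,13,15,22,25,22,19,15,10,7,4,1,0 for degrees 0…16.
[t¹⁶] = 1·0 + 1·1 + 1·4 + 1·7 + 1·10 + 1·15 = 37.

37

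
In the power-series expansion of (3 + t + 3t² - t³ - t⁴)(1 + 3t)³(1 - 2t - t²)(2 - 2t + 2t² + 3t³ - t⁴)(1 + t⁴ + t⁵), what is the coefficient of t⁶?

(3 + t + 3t² - t³ - t⁴) has coefficients 3,1,3,-1,-1 for degrees 0…4.
(1 + 3t)³ has coefficients 1,9,27,27,0,0,0 for degrees 0…6.
Multiplying by (1 - 2t - t²) gives running coefficients 1,7,8,-36,-81,-27,0 for degrees 0…6.
Multiplying by (2 - 2t + 2t² + 3t³ - t⁴) gives running coefficients 2,12,4,-71,-54,53,-224 for degrees 0…6.
Finally multiplying by (1 + t⁴ + t⁵), the product of all factors after the first has coefficients 2,12,4,-71,-52,67,-208 for degrees 0…6.
[t⁶] = 3·(-208) + 1·67 + 3·(-52) − 1·(-71) − 1·4 = -646.

-646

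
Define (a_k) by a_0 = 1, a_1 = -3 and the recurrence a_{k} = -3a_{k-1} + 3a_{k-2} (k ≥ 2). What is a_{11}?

-1924560

The ordinary generating function has denominator 1 + 3y - 3y^2.
Iterating the recurrence: a_0,…,a_{11} = 1, -3, 12, -45, 171, -648, 2457, -9315, 35316, -133893, 507627, -1924560.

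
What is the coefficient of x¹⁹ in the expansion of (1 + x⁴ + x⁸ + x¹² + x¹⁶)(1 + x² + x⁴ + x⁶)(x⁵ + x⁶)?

(1 + x⁴ + x⁸ + x¹² + x¹⁶) has coefficients 1,0,0,0,1,0,0,0,1,0,0,0,1,0,0,0,1 for degrees 0…16.
(1 + x² + x⁴ + x⁶) has coefficients 1,0,1,0,1,0,1,0,0,0,0,0,0,0,0,0,0,0,0,0 for degrees 0…19.
Finally multiplying by (x⁵ + x⁶), the product of all factors after the first has coefficients 0,0,0,0,0,1,1,1,1,1,1,1,1,0,0,0,0,0,0,0 for degrees 0…19.
[x¹⁹] = 1·0 + 1·0 + 1·1 + 1·1 + 1·0 = 2.

2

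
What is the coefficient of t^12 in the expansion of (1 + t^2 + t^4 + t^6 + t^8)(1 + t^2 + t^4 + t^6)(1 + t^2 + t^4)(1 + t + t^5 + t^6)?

18

(1 + t^2 + t^4 + t^6 + t^8) has coefficients 1,0,1,0,1,0,1,0,1 for degrees 0…8.
(1 + t^2 + t^4 + t^6) has coefficients 1,0,1,0,1,0,1,0,0,0,0,0,0 for degrees 0…12.
Multiplying by (1 + t^2 + t^4) gives running coefficients 1,0,2,0,3,0,3,0,2,0,1,0,0 for degrees 0…12.
Finally multiplying by (1 + t + t^5 + t^6), the product of all factors after the first has coefficients 1,1,2,2,3,4,4,5,4,5,4,4,3 for degrees 0…12.
[t^12] = 1·3 + 1·4 + 1·4 + 1·4 + 1·3 = 18.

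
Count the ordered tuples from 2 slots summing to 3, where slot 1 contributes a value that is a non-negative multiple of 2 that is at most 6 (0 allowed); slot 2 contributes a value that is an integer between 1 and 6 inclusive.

The generating function for the choices is (1 + q² + q⁴ + q⁶)·(q + q² + q³ + q⁴ + q⁵ + q⁶); the count is [q³].
(1 + q² + q⁴ + q⁶) has coefficients 1,0,1,0 for degrees 0…3.
(q + q² + q³ + q⁴ + q⁵ + q⁶) has coefficients 0,1,1,1 for degrees 0…3.
[q³] = 1·1 + 1·1 = 2.

2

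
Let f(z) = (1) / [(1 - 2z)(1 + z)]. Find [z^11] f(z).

The denominator gives the recurrence a_n = a_(n−1) + 2a_(n−2) for n ≥ 3; the numerator fixes a_0 = 1, a_1 = 1, a_2 = 3.
Iterating: 1, 1, 3, 5, 11, 21, 43, 85, 171, 341, 683, 1365, so a_11 = 1365.

1365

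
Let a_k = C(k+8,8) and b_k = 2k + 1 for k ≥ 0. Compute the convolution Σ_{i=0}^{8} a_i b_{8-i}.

Write out a_i and b_{8-i} for i = 0,…,8 and sum the products.
Σ = 1·17 + 9·15 + 45·13 + 165·11 + 495·9 + 1287·7 + 3003·5 + 6435·3 + 12870·1 = 63206.

63206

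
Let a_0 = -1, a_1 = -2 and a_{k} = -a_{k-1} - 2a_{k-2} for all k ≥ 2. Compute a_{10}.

-56

The ordinary generating function has denominator 1 + y + 2y^2.
Iterating the recurrence: a_0,…,a_{10} = -1, -2, 4, 0, -8, 8, 8, -24, 8, 40, -56.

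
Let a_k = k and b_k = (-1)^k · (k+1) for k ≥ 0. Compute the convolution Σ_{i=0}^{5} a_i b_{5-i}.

This is [x^5] in the product of the two ordinary generating functions.
Σ = 0·(-6) + 1·5 + 2·(-4) + 3·3 + 4·(-2) + 5·1 = 3.

3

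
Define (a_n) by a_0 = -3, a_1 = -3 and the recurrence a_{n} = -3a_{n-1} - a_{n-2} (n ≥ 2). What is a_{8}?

The ordinary generating function has denominator 1 + 3z + z^2.
Iterating the recurrence: a_0,…,a_{8} = -3, -3, 12, -33, 87, -228, 597, -1563, 4092.

4092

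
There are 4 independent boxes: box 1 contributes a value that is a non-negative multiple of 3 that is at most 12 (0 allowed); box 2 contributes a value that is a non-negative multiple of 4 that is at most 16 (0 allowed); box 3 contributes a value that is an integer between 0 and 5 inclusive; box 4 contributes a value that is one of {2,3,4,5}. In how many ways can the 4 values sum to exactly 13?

The generating function for the choices is (1 + q^3 + q^6 + q^9 + q^12)·(1 + q^4 + q^8 + q^12 + q^16)·(1 + q + q^2 + q^3 + q^4 + q^5)·(q^2 + q^3 + q^4 + q^5); the count is [q^13].
(1 + q^3 + q^6 + q^9 + q^12) has coefficients 1,0,0,1,0,0,1,0,0,1,0,0,1 for degrees 0…12.
(1 + q^4 + q^8 + q^12 + q^16) has coefficients 1,0,0,0,1,0,0,0,1,0,0,0,1,0 for degrees 0…13.
Multiplying by (1 + q + q^2 + q^3 + q^4 + q^5) gives running coefficients 1,1,1,1,2,2,1,1,2,2,1,1,2,2 for degrees 0…13.
Finally multiplying by (q^2 + q^3 + q^4 + q^5), the product of all factors after the first has coefficients 0,0,1,2,3,4,5,6,6,6,6,6,6,6 for degrees 0…13.
[q^13] = 1·6 + 1·6 + 1·6 + 1·3 + 1·0 = 21.

21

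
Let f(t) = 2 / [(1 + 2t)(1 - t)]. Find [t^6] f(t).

86

The denominator gives the recurrence a_n = −a_(n−1) + 2a_(n−2) for n ≥ 2; the numerator fixes a_0 = 2, a_1 = -2.
Iterating: 2, -2, 6, -10, 22, -42, 86, so a_6 = 86.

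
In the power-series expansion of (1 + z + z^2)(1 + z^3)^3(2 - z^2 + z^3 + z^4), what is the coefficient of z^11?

(1 + z + z^2) has coefficients 1,1,1 for degrees 0…2.
(1 + z^3)^3 has coefficients 1,0,0,3,0,0,3,0,0,1,0,0 for degrees 0…11.
Finally multiplying by (2 - z^2 + z^3 + z^4), the product of all factors after the first has coefficients 2,0,-1,7,1,-3,9,3,-3,5,3,-1 for degrees 0…11.
[z^11] = 1·(-1) + 1·3 + 1·5 = 7.

7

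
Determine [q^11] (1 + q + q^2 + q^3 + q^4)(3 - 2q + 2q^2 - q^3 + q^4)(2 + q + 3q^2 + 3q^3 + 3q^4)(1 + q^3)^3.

(1 + q + q^2 + q^3 + q^4) has coefficients 1,1,1,1,1 for degrees 0…4.
(3 - 2q + 2q^2 - q^3 + q^4) has coefficients 3,-2,2,-1,1,0,0,0,0,0,0,0 for degrees 0…11.
Multiplying by (2 + q + 3q^2 + 3q^3 + 3q^4) gives running coefficients 6,-1,11,3,10,-2,6,0,3,0,0,0 for degrees 0…11.
Finally multiplying by (1 + q^3)^3, the product of all factors after the first has coefficients 6,-1,11,21,7,31,33,27,30,33,29,14 for degrees 0…11.
[q^11] = 1·14 + 1·29 + 1·33 + 1·30 + 1·27 = 133.

133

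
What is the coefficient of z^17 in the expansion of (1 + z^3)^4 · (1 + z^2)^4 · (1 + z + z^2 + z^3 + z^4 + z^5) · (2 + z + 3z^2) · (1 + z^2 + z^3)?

2381

(1 + z^3)^4 has coefficients 1,0,0,4,0,0,6,0,0,4,0,0,1 for degrees 0…12.
(1 + z^2)^4 has coefficients 1,0,4,0,6,0,4,0,1,0,0,0,0,0,0,0,0,0 for degrees 0…17.
Multiplying by (1 + z + z^2 + z^3 + z^4 + z^5) gives running coefficients 1,1,5,5,11,11,14,14,11,11,5,5,1,1,0,0,0,0 for degrees 0…17.
Multiplying by (2 + z + 3z^2) gives running coefficients 2,3,14,18,42,48,72,75,78,75,54,48,22,18,4,3,0,0 for degrees 0…17.
Finally multiplying by (1 + z^2 + z^3), the product of all factors after the first has coefficients 2,3,16,23,59,80,132,165,198,222,207,201,151,120,74,43,22,7 for degrees 0…17.
[z^17] = 1·7 + 4·74 + 6·201 + 4·198 + 1·80 = 2381.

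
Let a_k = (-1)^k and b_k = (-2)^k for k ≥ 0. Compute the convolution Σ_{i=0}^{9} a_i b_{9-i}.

-1023

The convolution is the t^9 coefficient of A(t)B(t).
Σ = 1·(-512) − 1·256 + 1·(-128) − 1·64 + 1·(-32) − 1·16 + 1·(-8) − 1·4 + 1·(-2) − 1·1 = -1023.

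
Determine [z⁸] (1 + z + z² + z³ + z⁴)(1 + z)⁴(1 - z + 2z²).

18

(1 + z + z² + z³ + z⁴) has coefficients 1,1,1,1,1 for degrees 0…4.
(1 + z)⁴ has coefficients 1,4,6,4,1,0,0,0,0 for degrees 0…8.
Finally multiplying by (1 - z + 2z²), the product of all factors after the first has coefficients 1,3,4,6,9,7,2,0,0 for degrees 0…8.
[z⁸] = 1·0 + 1·0 + 1·2 + 1·7 + 1·9 = 18.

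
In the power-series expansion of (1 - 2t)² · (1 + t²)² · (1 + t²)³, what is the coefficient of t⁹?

-20

(1 - 2t)² has coefficients 1,-4,4 for degrees 0…2.
(1 + t²)² has coefficients 1,0,2,0,1,0,0,0,0,0 for degrees 0…9.
Finally multiplying by (1 + t²)³, the product of all factors after the first has coefficients 1,0,5,0,10,0,10,0,5,0 for degrees 0…9.
[t⁹] = 1·0 − 4·5 + 4·0 = -20.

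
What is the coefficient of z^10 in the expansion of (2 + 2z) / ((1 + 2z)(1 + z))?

2048

Partial fractions give a closed form: a_n = (2)·(-2)^n.
At n = 10: a_10 = 2048.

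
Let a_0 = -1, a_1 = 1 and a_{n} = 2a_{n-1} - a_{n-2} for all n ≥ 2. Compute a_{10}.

19

The ordinary generating function has denominator 1 - 2t + t^2.
Iterating the recurrence: a_0,…,a_{10} = -1, 1, 3, 5, 7, 9, 11, 13, 15, 17, 19.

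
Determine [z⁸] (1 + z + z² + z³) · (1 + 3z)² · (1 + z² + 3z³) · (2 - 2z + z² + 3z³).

228

(1 + z + z² + z³) has coefficients 1,1,1,1 for degrees 0…3.
(1 + 3z)² has coefficients 1,6,9,0,0,0,0,0,0 for degrees 0…8.
Multiplying by (1 + z² + 3z³) gives running coefficients 1,6,10,9,27,27,0,0,0 for degrees 0…8.
Finally multiplying by (2 - 2z + z² + 3z³), the product of all factors after the first has coefficients 2,10,9,7,64,39,0,108,81 for degrees 0…8.
[z⁸] = 1·81 + 1·108 + 1·0 + 1·39 = 228.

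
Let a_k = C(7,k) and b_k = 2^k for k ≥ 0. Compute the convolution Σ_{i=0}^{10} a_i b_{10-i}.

17496

The convolution is the x^10 coefficient of A(x)B(x).
Σ = 1·1024 + 7·512 + 21·256 + 35·128 + 35·64 + 21·32 + 7·16 + 1·8 + 0·4 + 0·2 + 0·1 = 17496.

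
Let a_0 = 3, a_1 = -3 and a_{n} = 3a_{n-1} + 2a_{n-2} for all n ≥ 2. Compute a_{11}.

-373119

The ordinary generating function has denominator 1 - 3z - 2z^2.
Iterating the recurrence: a_0,…,a_{11} = 3, -3, -3, -15, -51, -183, -651, -2319, -8259, -29415, -104763, -373119.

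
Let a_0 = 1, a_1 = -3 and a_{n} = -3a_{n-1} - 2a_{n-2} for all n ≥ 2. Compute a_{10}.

The ordinary generating function has denominator 1 + 3t + 2t^2.
Iterating the recurrence: a_0,…,a_{10} = 1, -3, 7, -15, 31, -63, 127, -255, 511, -1023, 2047.

2047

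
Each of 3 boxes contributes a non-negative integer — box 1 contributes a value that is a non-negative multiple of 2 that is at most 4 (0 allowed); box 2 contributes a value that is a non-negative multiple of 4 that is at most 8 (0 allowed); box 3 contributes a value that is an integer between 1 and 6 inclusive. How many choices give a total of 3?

The generating function for the choices is (1 + x^2 + x^4)·(1 + x^4 + x^8)·(x + x^2 + x^3 + x^4 + x^5 + x^6); the count is [x^3].
(1 + x^2 + x^4) has coefficients 1,0,1,0 for degrees 0…3.
(1 + x^4 + x^8) has coefficients 1,0,0,0 for degrees 0…3.
Finally multiplying by (x + x^2 + x^3 + x^4 + x^5 + x^6), the product of all factors after the first has coefficients 0,1,1,1 for degrees 0…3.
[x^3] = 1·1 + 1·1 = 2.

2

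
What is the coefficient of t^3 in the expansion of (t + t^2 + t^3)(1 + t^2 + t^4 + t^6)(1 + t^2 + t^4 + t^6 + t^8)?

3

(t + t^2 + t^3) has coefficients 0,1,1,1 for degrees 0…3.
(1 + t^2 + t^4 + t^6) has coefficients 1,0,1,0 for degrees 0…3.
Finally multiplying by (1 + t^2 + t^4 + t^6 + t^8), the product of all factors after the first has coefficients 1,0,2,0 for degrees 0…3.
[t^3] = 1·2 + 1·0 + 1·1 = 3.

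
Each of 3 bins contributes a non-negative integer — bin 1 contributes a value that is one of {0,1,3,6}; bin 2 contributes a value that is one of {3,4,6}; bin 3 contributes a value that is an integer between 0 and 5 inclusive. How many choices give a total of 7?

The generating function for the choices is (1 + q + q^3 + q^6)·(q^3 + q^4 + q^6)·(1 + q + q^2 + q^3 + q^4 + q^5); the count is [q^7].
(1 + q + q^3 + q^6) has coefficients 1,1,0,1,0,0,1 for degrees 0…6.
(q^3 + q^4 + q^6) has coefficients 0,0,0,1,1,0,1,0 for degrees 0…7.
Finally multiplying by (1 + q + q^2 + q^3 + q^4 + q^5), the product of all factors after the first has coefficients 0,0,0,1,2,2,3,3 for degrees 0…7.
[q^7] = 1·3 + 1·3 + 1·2 + 1·0 = 8.

8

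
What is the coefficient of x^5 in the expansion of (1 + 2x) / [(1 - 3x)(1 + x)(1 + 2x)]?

182

The denominator gives the recurrence a_n = 7a_(n−2) + 6a_(n−3) for n ≥ 3; the numerator fixes a_0 = 1, a_1 = 2, a_2 = 7.
Iterating: 1, 2, 7, 20, 61, 182, so a_5 = 182.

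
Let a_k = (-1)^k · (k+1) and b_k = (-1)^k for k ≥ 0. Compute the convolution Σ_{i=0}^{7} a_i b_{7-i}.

-36

This is [x^7] in the product of the two ordinary generating functions.
Σ = 1·(-1) − 2·1 + 3·(-1) − 4·1 + 5·(-1) − 6·1 + 7·(-1) − 8·1 = -36.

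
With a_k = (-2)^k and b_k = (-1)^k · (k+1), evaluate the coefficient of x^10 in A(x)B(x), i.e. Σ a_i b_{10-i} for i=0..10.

4083

This is [x^10] in the product of the two ordinary generating functions.
Σ = 1·11 − 2·(-10) + 4·9 − 8·(-8) + 16·7 − 32·(-6) + 64·5 − 128·(-4) + 256·3 − 512·(-2) + 1024·1 = 4083.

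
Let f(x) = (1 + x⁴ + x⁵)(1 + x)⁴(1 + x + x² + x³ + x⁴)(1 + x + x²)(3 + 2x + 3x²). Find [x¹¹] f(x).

679

(1 + x⁴ + x⁵) has coefficients 1,0,0,0,1,1 for degrees 0…5.
(1 + x)⁴ has coefficients 1,4,6,4,1,0,0,0,0,0,0,0 for degrees 0…11.
Multiplying by (1 + x + x² + x³ + x⁴) gives running coefficients 1,5,11,15,16,15,11,5,1,0,0,0 for degrees 0…11.
Multiplying by (1 + x + x²) gives running coefficients 1,6,17,31,42,46,42,31,17,6,1,0 for degrees 0…11.
Finally multiplying by (3 + 2x + 3x²), the product of all factors after the first has coefficients 3,20,66,145,239,315,344,315,239,145,66,20 for degrees 0…11.
[x¹¹] = 1·20 + 1·315 + 1·344 = 679.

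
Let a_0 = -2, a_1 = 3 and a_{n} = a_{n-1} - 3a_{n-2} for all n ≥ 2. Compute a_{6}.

The ordinary generating function has denominator 1 - z + 3z^2.
Iterating the recurrence: a_0,…,a_{6} = -2, 3, 9, 0, -27, -27, 54.

54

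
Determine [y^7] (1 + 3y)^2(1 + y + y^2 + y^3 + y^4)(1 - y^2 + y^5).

1

(1 + 3y)^2 has coefficients 1,6,9 for degrees 0…2.
(1 + y + y^2 + y^3 + y^4) has coefficients 1,1,1,1,1,0,0,0 for degrees 0…7.
Finally multiplying by (1 - y^2 + y^5), the product of all factors after the first has coefficients 1,1,0,0,0,0,0,1 for degrees 0…7.
[y^7] = 1·1 + 6·0 + 9·0 = 1.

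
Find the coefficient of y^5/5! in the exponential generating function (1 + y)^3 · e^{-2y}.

-32

The EGF product rule gives c_5 = Σ_{k_1+k_2=5} C(5; k_1,k_2) · ∏ g_i(k_i), where (1+y)^3 gives the falling factorial (3)_k; e^{-2y} gives (-2)^k.
g_1(k) for k = 0…5: 1, 3, 6, 6, 0, 0.
g_2(k) for k = 0…5: 1, -2, 4, -8, 16, -32.
c_5 = Σ_k C(5,k)·g_1(k)·g_2(5−k) = 1·1·(-32) + 5·3·16 + 10·6·(-8) + 10·6·4 = −32 + 240 − 480 + 240 = -32.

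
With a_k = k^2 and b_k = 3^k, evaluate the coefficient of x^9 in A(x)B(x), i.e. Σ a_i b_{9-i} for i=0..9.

29469

Write out a_i and b_{9-i} for i = 0,…,9 and sum the products.
Σ = 0·19683 + 1·6561 + 4·2187 + 9·729 + 16·243 + 25·81 + 36·27 + 49·9 + 64·3 + 81·1 = 29469.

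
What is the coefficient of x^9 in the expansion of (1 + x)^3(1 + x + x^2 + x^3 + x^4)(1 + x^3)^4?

68

(1 + x)^3 has coefficients 1,3,3,1 for degrees 0…3.
(1 + x + x^2 + x^3 + x^4) has coefficients 1,1,1,1,1,0,0,0,0,0 for degrees 0…9.
Finally multiplying by (1 + x^3)^4, the product of all factors after the first has coefficients 1,1,1,5,5,4,10,10,6,10 for degrees 0…9.
[x^9] = 1·10 + 3·6 + 3·10 + 1·10 = 68.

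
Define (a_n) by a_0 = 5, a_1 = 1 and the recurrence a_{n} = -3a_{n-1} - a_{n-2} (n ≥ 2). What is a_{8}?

The ordinary generating function has denominator 1 + 3x + x^2.
Iterating the recurrence: a_0,…,a_{8} = 5, 1, -8, 23, -61, 160, -419, 1097, -2872.

-2872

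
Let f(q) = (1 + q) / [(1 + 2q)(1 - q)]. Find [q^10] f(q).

342

Partial fractions give a closed form: a_n = (1/3)·(-2)^n + (2/3)·1^n.
At n = 10: a_10 = 342.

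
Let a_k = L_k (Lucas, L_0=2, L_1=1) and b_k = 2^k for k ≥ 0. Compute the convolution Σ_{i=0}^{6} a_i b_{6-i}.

308

Write out a_i and b_{6-i} for i = 0,…,6 and sum the products.
Σ = 2·64 + 1·32 + 3·16 + 4·8 + 7·4 + 11·2 + 18·1 = 308.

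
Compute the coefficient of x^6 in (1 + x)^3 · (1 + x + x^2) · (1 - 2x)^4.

-24

(1 + x)^3 has coefficients 1,3,3,1 for degrees 0…3.
(1 + x + x^2) has coefficients 1,1,1,0,0,0,0 for degrees 0…6.
Finally multiplying by (1 - 2x)^4, the product of all factors after the first has coefficients 1,-7,17,-16,8,-16,16 for degrees 0…6.
[x^6] = 1·16 + 3·(-16) + 3·8 + 1·(-16) = -24.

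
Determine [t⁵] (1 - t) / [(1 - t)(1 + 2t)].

Partial fractions give a closed form: a_n = (1)·(-2)^n.
At n = 5: a_5 = -32.

-32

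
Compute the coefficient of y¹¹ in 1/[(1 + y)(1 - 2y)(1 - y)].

Partial fractions give a closed form: a_n = (1/6)·(-1)^n + (4/3)·2^n + (-1/2)·1^n.
At n = 11: a_11 = 2730.

2730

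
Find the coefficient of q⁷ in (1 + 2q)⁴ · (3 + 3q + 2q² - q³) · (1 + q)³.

432

(1 + 2q)⁴ has coefficients 1,8,24,32,16 for degrees 0…4.
(3 + 3q + 2q² - q³) has coefficients 3,3,2,-1,0,0,0,0 for degrees 0…7.
Finally multiplying by (1 + q)³, the product of all factors after the first has coefficients 3,12,20,17,6,-1,-1,0 for degrees 0…7.
[q⁷] = 1·0 + 8·(-1) + 24·(-1) + 32·6 + 16·17 = 432.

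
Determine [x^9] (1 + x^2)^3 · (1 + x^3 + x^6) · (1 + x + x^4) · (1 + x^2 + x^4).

(1 + x^2)^3 has coefficients 1,0,3,0,3,0,1 for degrees 0…6.
(1 + x^3 + x^6) has coefficients 1,0,0,1,0,0,1,0,0,0 for degrees 0…9.
Multiplying by (1 + x + x^4) gives running coefficients 1,1,0,1,2,0,1,2,0,0 for degrees 0…9.
Finally multiplying by (1 + x^2 + x^4), the product of all factors after the first has coefficients 1,1,1,2,3,2,3,3,3,2 for degrees 0…9.
[x^9] = 1·2 + 3·3 + 3·2 + 1·2 = 19.

19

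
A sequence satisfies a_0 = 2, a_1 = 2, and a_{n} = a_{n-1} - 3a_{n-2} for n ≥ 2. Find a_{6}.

26

The ordinary generating function has denominator 1 - y + 3y^2.
Iterating the recurrence: a_0,…,a_{6} = 2, 2, -4, -10, 2, 32, 26.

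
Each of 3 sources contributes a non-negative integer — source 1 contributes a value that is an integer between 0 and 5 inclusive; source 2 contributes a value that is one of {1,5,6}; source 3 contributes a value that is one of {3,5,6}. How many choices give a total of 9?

5

The generating function for the choices is (1 + t + t^2 + t^3 + t^4 + t^5)·(t + t^5 + t^6)·(t^3 + t^5 + t^6); the count is [t^9].
(1 + t + t^2 + t^3 + t^4 + t^5) has coefficients 1,1,1,1,1,1 for degrees 0…5.
(t + t^5 + t^6) has coefficients 0,1,0,0,0,1,1,0,0,0 for degrees 0…9.
Finally multiplying by (t^3 + t^5 + t^6), the product of all factors after the first has coefficients 0,0,0,0,1,0,1,1,1,1 for degrees 0…9.
[t^9] = 1·1 + 1·1 + 1·1 + 1·1 + 1·0 + 1·1 = 5.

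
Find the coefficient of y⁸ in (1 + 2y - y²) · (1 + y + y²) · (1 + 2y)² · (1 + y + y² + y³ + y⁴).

(1 + 2y - y²) has coefficients 1,2,-1 for degrees 0…2.
(1 + y + y²) has coefficients 1,1,1,0,0,0,0,0,0 for degrees 0…8.
Multiplying by (1 + 2y)² gives running coefficients 1,5,9,8,4,0,0,0,0 for degrees 0…8.
Finally multiplying by (1 + y + y² + y³ + y⁴), the product of all factors after the first has coefficients 1,6,15,23,27,26,21,12,4 for degrees 0…8.
[y⁸] = 1·4 + 2·12 − 1·21 = 7.

7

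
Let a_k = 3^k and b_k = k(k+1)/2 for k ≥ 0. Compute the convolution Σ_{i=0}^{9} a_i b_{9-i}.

This is [x^9] in the product of the two ordinary generating functions.
Σ = 1·45 + 3·36 + 9·28 + 27·21 + 81·15 + 243·10 + 729·6 + 2187·3 + 6561·1 + 19683·0 = 22113.

22113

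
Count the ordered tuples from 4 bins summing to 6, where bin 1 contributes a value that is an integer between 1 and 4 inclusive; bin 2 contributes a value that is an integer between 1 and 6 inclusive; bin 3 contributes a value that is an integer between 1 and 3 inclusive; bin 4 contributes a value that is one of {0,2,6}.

The generating function for the choices is (z + z^2 + z^3 + z^4)·(z + z^2 + z^3 + z^4 + z^5 + z^6)·(z + z^2 + z^3)·(1 + z^2 + z^6); the count is [z^6].
(z + z^2 + z^3 + z^4) has coefficients 0,1,1,1,1 for degrees 0…4.
(z + z^2 + z^3 + z^4 + z^5 + z^6) has coefficients 0,1,1,1,1,1,1 for degrees 0…6.
Multiplying by (z + z^2 + z^3) gives running coefficients 0,0,1,2,3,3,3 for degrees 0…6.
Finally multiplying by (1 + z^2 + z^6), the product of all factors after the first has coefficients 0,0,1,2,4,5,6 for degrees 0…6.
[z^6] = 1·5 + 1·4 + 1·2 + 1·1 = 12.

12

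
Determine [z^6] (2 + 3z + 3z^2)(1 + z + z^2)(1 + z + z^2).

(2 + 3z + 3z^2) has coefficients 2,3,3 for degrees 0…2.
(1 + z + z^2) has coefficients 1,1,1,0,0,0,0 for degrees 0…6.
Finally multiplying by (1 + z + z^2), the product of all factors after the first has coefficients 1,2,3,2,1,0,0 for degrees 0…6.
[z^6] = 2·0 + 3·0 + 3·1 = 3.

3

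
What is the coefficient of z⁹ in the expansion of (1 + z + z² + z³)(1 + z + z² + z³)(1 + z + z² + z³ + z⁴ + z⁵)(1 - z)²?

-1

(1 + z + z² + z³) has coefficients 1,1,1,1 for degrees 0…3.
(1 + z + z² + z³) has coefficients 1,1,1,1,0,0,0,0,0,0 for degrees 0…9.
Multiplying by (1 + z + z² + z³ + z⁴ + z⁵) gives running coefficients 1,2,3,4,4,4,3,2,1,0 for degrees 0…9.
Finally multiplying by (1 - z)², the product of all factors after the first has coefficients 1,0,0,0,-1,0,-1,0,0,0 for degrees 0…9.
[z⁹] = 1·0 + 1·0 + 1·0 + 1·(-1) = -1.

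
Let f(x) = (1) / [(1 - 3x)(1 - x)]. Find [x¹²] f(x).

797161

Partial fractions give a closed form: a_n = (3/2)·3^n + (-1/2)·1^n.
At n = 12: a_12 = 797161.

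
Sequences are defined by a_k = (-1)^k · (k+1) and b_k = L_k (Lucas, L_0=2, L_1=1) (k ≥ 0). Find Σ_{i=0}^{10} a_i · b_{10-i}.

76

Write out a_i and b_{10-i} for i = 0,…,10 and sum the products.
Σ = 1·123 − 2·76 + 3·47 − 4·29 + 5·18 − 6·11 + 7·7 − 8·4 + 9·3 − 10·1 + 11·2 = 76.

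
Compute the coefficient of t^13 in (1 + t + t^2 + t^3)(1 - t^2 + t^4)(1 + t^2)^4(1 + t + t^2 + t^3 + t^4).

(1 + t + t^2 + t^3) has coefficients 1,1,1,1 for degrees 0…3.
(1 - t^2 + t^4) has coefficients 1,0,-1,0,1,0,0,0,0,0,0,0,0,0 for degrees 0…13.
Multiplying by (1 + t^2)^4 gives running coefficients 1,0,3,0,3,0,2,0,3,0,3,0,1,0 for degrees 0…13.
Finally multiplying by (1 + t + t^2 + t^3 + t^4), the product of all factors after the first has coefficients 1,1,4,4,7,6,8,5,8,5,8,6,7,4 for degrees 0…13.
[t^13] = 1·4 + 1·7 + 1·6 + 1·8 = 25.

25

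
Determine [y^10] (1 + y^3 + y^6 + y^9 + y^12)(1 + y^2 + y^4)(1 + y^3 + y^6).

3

(1 + y^3 + y^6 + y^9 + y^12) has coefficients 1,0,0,1,0,0,1,0,0,1,0 for degrees 0…10.
(1 + y^2 + y^4) has coefficients 1,0,1,0,1,0,0,0,0,0,0 for degrees 0…10.
Finally multiplying by (1 + y^3 + y^6), the product of all factors after the first has coefficients 1,0,1,1,1,1,1,1,1,0,1 for degrees 0…10.
[y^10] = 1·1 + 1·1 + 1·1 + 1·0 = 3.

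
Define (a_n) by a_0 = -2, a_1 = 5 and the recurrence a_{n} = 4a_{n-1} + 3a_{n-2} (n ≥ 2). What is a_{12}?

The ordinary generating function has denominator 1 - 4t - 3t^2.
Iterating the recurrence: a_0,…,a_{12} = -2, 5, 14, 71, 326, 1517, 7046, 32735, 152078, 706517, 3282302, 15248759, 70841942.

70841942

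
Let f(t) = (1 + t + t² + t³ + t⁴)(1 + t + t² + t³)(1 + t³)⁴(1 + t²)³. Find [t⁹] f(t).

(1 + t + t² + t³ + t⁴) has coefficients 1,1,1,1,1 for degrees 0…4.
(1 + t + t² + t³) has coefficients 1,1,1,1,0,0,0,0,0,0 for degrees 0…9.
Multiplying by (1 + t³)⁴ gives running coefficients 1,1,1,5,4,4,10,6,6,10 for degrees 0…9.
Finally multiplying by (1 + t²)³, the product of all factors after the first has coefficients 1,1,4,8,10,22,26,34,49,45 for degrees 0…9.
[t⁹] = 1·45 + 1·49 + 1·34 + 1·26 + 1·22 = 176.

176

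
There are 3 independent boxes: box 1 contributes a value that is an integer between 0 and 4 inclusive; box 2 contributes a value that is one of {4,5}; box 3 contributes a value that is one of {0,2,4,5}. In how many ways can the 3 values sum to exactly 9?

6

The generating function for the choices is (1 + x + x² + x³ + x⁴)·(x⁴ + x⁵)·(1 + x² + x⁴ + x⁵); the count is [x⁹].
(1 + x + x² + x³ + x⁴) has coefficients 1,1,1,1,1 for degrees 0…4.
(x⁴ + x⁵) has coefficients 0,0,0,0,1,1,0,0,0,0 for degrees 0…9.
Finally multiplying by (1 + x² + x⁴ + x⁵), the product of all factors after the first has coefficients 0,0,0,0,1,1,1,1,1,2 for degrees 0…9.
[x⁹] = 1·2 + 1·1 + 1·1 + 1·1 + 1·1 = 6.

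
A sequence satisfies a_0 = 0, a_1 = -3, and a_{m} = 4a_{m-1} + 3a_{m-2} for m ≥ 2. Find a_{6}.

-5700

The ordinary generating function has denominator 1 - 4t - 3t^2.
Iterating the recurrence: a_0,…,a_{6} = 0, -3, -12, -57, -264, -1227, -5700.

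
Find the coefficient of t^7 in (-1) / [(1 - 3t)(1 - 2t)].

Partial fractions give a closed form: a_n = (-3)·3^n + (2)·2^n.
At n = 7: a_7 = -6305.

-6305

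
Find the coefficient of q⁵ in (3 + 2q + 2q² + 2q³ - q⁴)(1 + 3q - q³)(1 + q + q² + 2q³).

(3 + 2q + 2q² + 2q³ - q⁴) has coefficients 3,2,2,2,-1 for degrees 0…4.
(1 + 3q - q³) has coefficients 1,3,0,-1,0,0 for degrees 0…5.
Finally multiplying by (1 + q + q² + 2q³), the product of all factors after the first has coefficients 1,4,4,4,5,-1 for degrees 0…5.
[q⁵] = 3·(-1) + 2·5 + 2·4 + 2·4 − 1·4 = 19.

19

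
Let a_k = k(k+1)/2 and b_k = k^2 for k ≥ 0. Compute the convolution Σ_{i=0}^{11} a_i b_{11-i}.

This is [x^11] in the product of the two ordinary generating functions.
Σ = 0·121 + 1·100 + 3·81 + 6·64 + 10·49 + 15·36 + 21·25 + 28·16 + 36·9 + 45·4 + 55·1 + 66·0 = 3289.

3289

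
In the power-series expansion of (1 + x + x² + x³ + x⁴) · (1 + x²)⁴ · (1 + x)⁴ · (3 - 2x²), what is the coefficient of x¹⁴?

(1 + x + x² + x³ + x⁴) has coefficients 1,1,1,1,1 for degrees 0…4.
(1 + x²)⁴ has coefficients 1,0,4,0,6,0,4,0,1,0,0,0,0,0,0 for degrees 0…14.
Multiplying by (1 + x)⁴ gives running coefficients 1,4,10,20,31,40,44,40,31,20,10,4,1,0,0 for degrees 0…14.
Finally multiplying by (3 - 2x²), the product of all factors after the first has coefficients 3,12,28,52,73,80,70,40,5,-20,-32,-28,-17,-8,-2 for degrees 0…14.
[x¹⁴] = 1·(-2) + 1·(-8) + 1·(-17) + 1·(-28) + 1·(-32) = -87.

-87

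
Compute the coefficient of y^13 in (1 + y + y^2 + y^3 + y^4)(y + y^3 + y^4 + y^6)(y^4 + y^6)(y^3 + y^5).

10

(1 + y + y^2 + y^3 + y^4) has coefficients 1,1,1,1,1 for degrees 0…4.
(y + y^3 + y^4 + y^6) has coefficients 0,1,0,1,1,0,1,0,0,0,0,0,0,0 for degrees 0…13.
Multiplying by (y^4 + y^6) gives running coefficients 0,0,0,0,0,1,0,2,1,1,2,0,1,0 for degrees 0…13.
Finally multiplying by (y^3 + y^5), the product of all factors after the first has coefficients 0,0,0,0,0,0,0,0,1,0,3,1,3,3 for degrees 0…13.
[y^13] = 1·3 + 1·3 + 1·1 + 1·3 + 1·0 = 10.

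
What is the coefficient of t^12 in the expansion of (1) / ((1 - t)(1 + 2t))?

2731

The denominator gives the recurrence a_n = −a_(n−1) + 2a_(n−2) for n ≥ 3; the numerator fixes a_0 = 1, a_1 = -1, a_2 = 3.
Iterating: 1, -1, 3, -5, 11, -21, 43, -85, 171, -341, 683, -1365, 2731, so a_12 = 2731.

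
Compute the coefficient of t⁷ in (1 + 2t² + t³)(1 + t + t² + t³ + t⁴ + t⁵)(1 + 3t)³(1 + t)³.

1846

(1 + 2t² + t³) has coefficients 1,0,2,1 for degrees 0…3.
(1 + t + t² + t³ + t⁴ + t⁵) has coefficients 1,1,1,1,1,1,0,0 for degrees 0…7.
Multiplying by (1 + 3t)³ gives running coefficients 1,10,37,64,64,64,63,54 for degrees 0…7.
Finally multiplying by (1 + t)³, the product of all factors after the first has coefficients 1,13,70,206,377,485,511,499 for degrees 0…7.
[t⁷] = 1·499 + 2·485 + 1·377 = 1846.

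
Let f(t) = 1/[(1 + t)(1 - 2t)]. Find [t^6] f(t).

Partial fractions give a closed form: a_n = (1/3)·(-1)^n + (2/3)·2^n.
At n = 6: a_6 = 43.

43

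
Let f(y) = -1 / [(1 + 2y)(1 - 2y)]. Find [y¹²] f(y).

-4096

Partial fractions give a closed form: a_n = (-1/2)·(-2)^n + (-1/2)·2^n.
At n = 12: a_12 = -4096.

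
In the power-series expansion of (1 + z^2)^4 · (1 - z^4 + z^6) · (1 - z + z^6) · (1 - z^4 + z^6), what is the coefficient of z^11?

(1 + z^2)^4 has coefficients 1,0,4,0,6,0,4,0,1 for degrees 0…8.
(1 - z^4 + z^6) has coefficients 1,0,0,0,-1,0,1,0,0,0,0,0 for degrees 0…11.
Multiplying by (1 - z + z^6) gives running coefficients 1,-1,0,0,-1,1,2,-1,0,0,-1,0 for degrees 0…11.
Finally multiplying by (1 - z^4 + z^6), the product of all factors after the first has coefficients 1,-1,0,0,-2,2,3,-2,1,-1,-4,2 for degrees 0…11.
[z^11] = 1·2 + 4·(-1) + 6·(-2) + 4·2 + 1·0 = -6.

-6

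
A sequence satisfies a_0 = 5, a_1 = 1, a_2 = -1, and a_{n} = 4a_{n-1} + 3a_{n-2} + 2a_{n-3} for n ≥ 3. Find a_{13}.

The ordinary generating function has denominator 1 - 4t - 3t^2 - 2t^3.
Iterating the recurrence: a_0,…,a_{13} = 5, 1, -1, 9, 35, 165, 783, 3697, 17467, 82525, 389895, 1842089, 8703091, 41118421.

41118421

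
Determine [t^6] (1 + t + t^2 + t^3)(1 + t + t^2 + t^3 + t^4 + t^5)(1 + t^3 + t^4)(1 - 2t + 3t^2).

13

(1 + t + t^2 + t^3) has coefficients 1,1,1,1 for degrees 0…3.
(1 + t + t^2 + t^3 + t^4 + t^5) has coefficients 1,1,1,1,1,1,0 for degrees 0…6.
Multiplying by (1 + t^3 + t^4) gives running coefficients 1,1,1,2,3,3,2 for degrees 0…6.
Finally multiplying by (1 - 2t + 3t^2), the product of all factors after the first has coefficients 1,-1,2,3,2,3,5 for degrees 0…6.
[t^6] = 1·5 + 1·3 + 1·2 + 1·3 = 13.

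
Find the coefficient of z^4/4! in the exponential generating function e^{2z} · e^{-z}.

1

The EGF product rule gives c_4 = Σ_{k_1+k_2=4} C(4; k_1,k_2) · ∏ g_i(k_i), where e^{2z} gives (2)^k; e^{-z} gives (-1)^k.
g_1(k) for k = 0…4: 1, 2, 4, 8, 16.
g_2(k) for k = 0…4: 1, -1, 1, -1, 1.
c_4 = Σ_k C(4,k)·g_1(k)·g_2(4−k) = 1·1·1 + 4·2·(-1) + 6·4·1 + 4·8·(-1) + 1·16·1 = 1 − 8 + 24 − 32 + 16 = 1.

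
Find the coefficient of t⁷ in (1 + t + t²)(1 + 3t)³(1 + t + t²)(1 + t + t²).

(1 + t + t²) has coefficients 1,1,1 for degrees 0…2.
(1 + 3t)³ has coefficients 1,9,27,27,0,0,0,0 for degrees 0…7.
Multiplying by (1 + t + t²) gives running coefficients 1,10,37,63,54,27,0,0 for degrees 0…7.
Finally multiplying by (1 + t + t²), the product of all factors after the first has coefficients 1,11,48,110,154,144,81,27 for degrees 0…7.
[t⁷] = 1·27 + 1·81 + 1·144 = 252.

252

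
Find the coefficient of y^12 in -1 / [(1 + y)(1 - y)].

Partial fractions give a closed form: a_n = (-1/2)·(-1)^n + (-1/2)·1^n.
At n = 12: a_12 = -1.

-1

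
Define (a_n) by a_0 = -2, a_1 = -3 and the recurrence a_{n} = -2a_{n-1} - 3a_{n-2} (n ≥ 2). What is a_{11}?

The ordinary generating function has denominator 1 + 2x + 3x^2.
Iterating the recurrence: a_0,…,a_{11} = -2, -3, 12, -15, -6, 57, -96, 21, 246, -555, 372, 921.

921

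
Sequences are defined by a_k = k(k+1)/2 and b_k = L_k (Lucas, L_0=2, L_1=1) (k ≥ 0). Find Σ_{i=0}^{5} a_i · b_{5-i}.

77

The convolution is the x^5 coefficient of A(x)B(x).
Σ = 0·11 + 1·7 + 3·4 + 6·3 + 10·1 + 15·2 = 77.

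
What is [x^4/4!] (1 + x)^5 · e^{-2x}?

-24

The EGF product rule gives c_4 = Σ_{k_1+k_2=4} C(4; k_1,k_2) · ∏ g_i(k_i), where (1+x)^5 gives the falling factorial (5)_k; e^{-2x} gives (-2)^k.
g_1(k) for k = 0…4: 1, 5, 20, 60, 120.
g_2(k) for k = 0…4: 1, -2, 4, -8, 16.
c_4 = Σ_k C(4,k)·g_1(k)·g_2(4−k) = 1·1·16 + 4·5·(-8) + 6·20·4 + 4·60·(-2) + 1·120·1 = 16 − 160 + 480 − 480 + 120 = -24.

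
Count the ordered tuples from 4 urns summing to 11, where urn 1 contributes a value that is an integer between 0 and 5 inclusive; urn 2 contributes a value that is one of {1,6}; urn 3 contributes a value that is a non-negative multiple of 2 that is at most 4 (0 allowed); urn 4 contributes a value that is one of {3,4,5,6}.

The generating function for the choices is (1 + q + q² + q³ + q⁴ + q⁵)·(q + q⁶)·(1 + q² + q⁴)·(q³ + q⁴ + q⁵ + q⁶); the count is [q¹¹].
(1 + q + q² + q³ + q⁴ + q⁵) has coefficients 1,1,1,1,1,1 for degrees 0…5.
(q + q⁶) has coefficients 0,1,0,0,0,0,1,0,0,0,0,0 for degrees 0…11.
Multiplying by (1 + q² + q⁴) gives running coefficients 0,1,0,1,0,1,1,0,1,0,1,0 for degrees 0…11.
Finally multiplying by (q³ + q⁴ + q⁵ + q⁶), the product of all factors after the first has coefficients 0,0,0,0,1,1,2,2,2,3,2,3 for degrees 0…11.
[q¹¹] = 1·3 + 1·2 + 1·3 + 1·2 + 1·2 + 1·2 = 14.

14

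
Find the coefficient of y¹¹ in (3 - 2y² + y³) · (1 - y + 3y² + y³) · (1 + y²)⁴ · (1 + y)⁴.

112

(3 - 2y² + y³) has coefficients 3,0,-2,1 for degrees 0…3.
(1 - y + 3y² + y³) has coefficients 1,-1,3,1,0,0,0,0,0,0,0,0 for degrees 0…11.
Multiplying by (1 + y²)⁴ gives running coefficients 1,-1,7,-3,18,-2,22,2,13,3,3,1 for degrees 0…11.
Finally multiplying by (1 + y)⁴, the product of all factors after the first has coefficients 1,3,9,23,45,79,117,147,163,153,123,85 for degrees 0…11.
[y¹¹] = 3·85 − 2·153 + 1·163 = 112.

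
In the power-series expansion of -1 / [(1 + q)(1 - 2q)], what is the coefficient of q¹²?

-2731

Partial fractions give a closed form: a_n = (-1/3)·(-1)^n + (-2/3)·2^n.
At n = 12: a_12 = -2731.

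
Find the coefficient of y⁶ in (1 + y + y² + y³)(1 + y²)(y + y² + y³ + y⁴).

6

(1 + y + y² + y³) has coefficients 1,1,1,1 for degrees 0…3.
(1 + y²) has coefficients 1,0,1,0,0,0,0 for degrees 0…6.
Finally multiplying by (y + y² + y³ + y⁴), the product of all factors after the first has coefficients 0,1,1,2,2,1,1 for degrees 0…6.
[y⁶] = 1·1 + 1·1 + 1·2 + 1·2 = 6.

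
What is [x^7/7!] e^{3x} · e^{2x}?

The EGF product rule gives c_7 = Σ_{k_1+k_2=7} C(7; k_1,k_2) · ∏ g_i(k_i), where e^{3x} gives (3)^k; e^{2x} gives (2)^k.
g_1(k) for k = 0…7: 1, 3, 9, 27, 81, 243, 729, 2187.
g_2(k) for k = 0…7: 1, 2, 4, 8, 16, 32, 64, 128.
c_7 = Σ_k C(7,k)·g_1(k)·g_2(7−k) = 1·1·128 + 7·3·64 + 21·9·32 + 35·27·16 + 35·81·8 + 21·243·4 + 7·729·2 + 1·2187·1 = 128 + 1344 + 6048 + 15120 + 22680 + 20412 + 10206 + 2187 = 78125.

78125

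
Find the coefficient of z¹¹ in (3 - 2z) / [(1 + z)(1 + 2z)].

Partial fractions give a closed form: a_n = (-5)·(-1)^n + (8)·(-2)^n.
At n = 11: a_11 = -16379.

-16379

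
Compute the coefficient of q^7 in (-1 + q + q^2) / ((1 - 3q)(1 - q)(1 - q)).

-2737

The denominator gives the recurrence a_n = 5a_(n−1) − 7a_(n−2) + 3a_(n−3) for n ≥ 3; the numerator fixes a_0 = -1, a_1 = -4, a_2 = -12.
Iterating: -1, -4, -12, -35, -103, -306, -914, -2737, so a_7 = -2737.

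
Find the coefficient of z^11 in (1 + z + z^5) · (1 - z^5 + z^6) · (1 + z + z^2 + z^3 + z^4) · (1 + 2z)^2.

5

(1 + z + z^5) has coefficients 1,1,0,0,0,1 for degrees 0…5.
(1 - z^5 + z^6) has coefficients 1,0,0,0,0,-1,1,0,0,0,0,0 for degrees 0…11.
Multiplying by (1 + z + z^2 + z^3 + z^4) gives running coefficients 1,1,1,1,1,-1,0,0,0,0,1,0 for degrees 0…11.
Finally multiplying by (1 + 2z)^2, the product of all factors after the first has coefficients 1,5,9,9,9,7,0,-4,0,0,1,4 for degrees 0…11.
[z^11] = 1·4 + 1·1 + 1·0 = 5.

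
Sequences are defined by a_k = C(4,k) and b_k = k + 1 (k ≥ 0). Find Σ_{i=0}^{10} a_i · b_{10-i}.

144

The convolution is the x^10 coefficient of A(x)B(x).
Σ = 1·11 + 4·10 + 6·9 + 4·8 + 1·7 + 0·6 + 0·5 + 0·4 + 0·3 + 0·2 + 0·1 = 144.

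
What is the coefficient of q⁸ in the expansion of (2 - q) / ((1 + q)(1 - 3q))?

8202

The denominator gives the recurrence a_n = 2a_(n−1) + 3a_(n−2) for n ≥ 2; the numerator fixes a_0 = 2, a_1 = 3.
Iterating: 2, 3, 12, 33, 102, 303, 912, 2733, 8202, so a_8 = 8202.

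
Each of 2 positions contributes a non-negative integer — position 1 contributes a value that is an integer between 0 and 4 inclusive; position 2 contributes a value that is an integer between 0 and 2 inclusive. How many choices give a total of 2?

3

The generating function for the choices is (1 + z + z² + z³ + z⁴)·(1 + z + z²); the count is [z²].
(1 + z + z² + z³ + z⁴) has coefficients 1,1,1 for degrees 0…2.
(1 + z + z²) has coefficients 1,1,1 for degrees 0…2.
[z²] = 1·1 + 1·1 + 1·1 = 3.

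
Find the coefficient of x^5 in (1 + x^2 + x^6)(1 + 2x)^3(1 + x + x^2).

34

(1 + x^2 + x^6) has coefficients 1,0,1,0,0,0 for degrees 0…5.
(1 + 2x)^3 has coefficients 1,6,12,8,0,0 for degrees 0…5.
Finally multiplying by (1 + x + x^2), the product of all factors after the first has coefficients 1,7,19,26,20,8 for degrees 0…5.
[x^5] = 1·8 + 1·26 = 34.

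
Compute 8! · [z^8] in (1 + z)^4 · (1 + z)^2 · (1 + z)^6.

19958400

The EGF product rule gives c_8 = Σ_{k_1+k_2+k_3=8} C(8; k_1,k_2,k_3) · ∏ g_i(k_i), where (1+z)^4 gives the falling factorial (4)_k; (1+z)^2 gives the falling factorial (2)_k; (1+z)^6 gives the falling factorial (6)_k.
g_1(k) for k = 0…8: 1, 4, 12, 24, 24, 0, 0, 0, 0.
g_2(k) for k = 0…8: 1, 2, 2, 0, 0, 0, 0, 0, 0.
g_3(k) for k = 0…8: 1, 6, 30, 120, 360, 720, 720, 0, 0.
First combine the last two factors: h(k) = Σ_j C(k,j)·g_2(j)·g_3(k−j) for k = 0…8: 1, 8, 56, 336, 1680, 6720, 20160, 40320, 40320.
c_8 = Σ_k C(8,k)·g_1(k)·h(8−k) = 1·1·40320 + 8·4·40320 + 28·12·20160 + 56·24·6720 + 70·24·1680 = 40320 + 1290240 + 6773760 + 9031680 + 2822400 = 19958400.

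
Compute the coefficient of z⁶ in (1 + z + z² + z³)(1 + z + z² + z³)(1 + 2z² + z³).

(1 + z + z² + z³) has coefficients 1,1,1,1 for degrees 0…3.
(1 + z + z² + z³) has coefficients 1,1,1,1,0,0,0 for degrees 0…6.
Finally multiplying by (1 + 2z² + z³), the product of all factors after the first has coefficients 1,1,3,4,3,3,1 for degrees 0…6.
[z⁶] = 1·1 + 1·3 + 1·3 + 1·4 = 11.

11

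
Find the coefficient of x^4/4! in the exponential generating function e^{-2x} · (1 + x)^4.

The EGF product rule gives c_4 = Σ_{k_1+k_2=4} C(4; k_1,k_2) · ∏ g_i(k_i), where e^{-2x} gives (-2)^k; (1+x)^4 gives the falling factorial (4)_k.
g_1(k) for k = 0…4: 1, -2, 4, -8, 16.
g_2(k) for k = 0…4: 1, 4, 12, 24, 24.
c_4 = Σ_k C(4,k)·g_1(k)·g_2(4−k) = 1·1·24 + 4·(-2)·24 + 6·4·12 + 4·(-8)·4 + 1·16·1 = 24 − 192 + 288 − 128 + 16 = 8.

8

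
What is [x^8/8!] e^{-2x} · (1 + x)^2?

1792

The EGF product rule gives c_8 = Σ_{k_1+k_2=8} C(8; k_1,k_2) · ∏ g_i(k_i), where e^{-2x} gives (-2)^k; (1+x)^2 gives the falling factorial (2)_k.
g_1(k) for k = 0…8: 1, -2, 4, -8, 16, -32, 64, -128, 256.
g_2(k) for k = 0…8: 1, 2, 2, 0, 0, 0, 0, 0, 0.
c_8 = Σ_k C(8,k)·g_1(k)·g_2(8−k) = 28·64·2 + 8·(-128)·2 + 1·256·1 = 3584 − 2048 + 256 = 1792.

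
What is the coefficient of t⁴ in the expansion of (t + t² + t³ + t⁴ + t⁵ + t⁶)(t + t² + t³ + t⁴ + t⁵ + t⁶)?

(t + t² + t³ + t⁴ + t⁵ + t⁶) has coefficients 0,1,1,1,1 for degrees 0…4.
(t + t² + t³ + t⁴ + t⁵ + t⁶) has coefficients 0,1,1,1,1 for degrees 0…4.
[t⁴] = 1·1 + 1·1 + 1·1 + 1·0 = 3.

3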